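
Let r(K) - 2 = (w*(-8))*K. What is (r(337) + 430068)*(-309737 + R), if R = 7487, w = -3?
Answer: -132433255500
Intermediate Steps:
r(K) = 2 + 24*K (r(K) = 2 + (-3*(-8))*K = 2 + 24*K)
(r(337) + 430068)*(-309737 + R) = ((2 + 24*337) + 430068)*(-309737 + 7487) = ((2 + 8088) + 430068)*(-302250) = (8090 + 430068)*(-302250) = 438158*(-302250) = -132433255500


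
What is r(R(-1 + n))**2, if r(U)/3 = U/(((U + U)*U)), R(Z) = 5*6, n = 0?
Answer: 1/400 ≈ 0.0025000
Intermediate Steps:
R(Z) = 30
r(U) = 3/(2*U) (r(U) = 3*(U/(((U + U)*U))) = 3*(U/(((2*U)*U))) = 3*(U/((2*U**2))) = 3*(U*(1/(2*U**2))) = 3*(1/(2*U)) = 3/(2*U))
r(R(-1 + n))**2 = ((3/2)/30)**2 = ((3/2)*(1/30))**2 = (1/20)**2 = 1/400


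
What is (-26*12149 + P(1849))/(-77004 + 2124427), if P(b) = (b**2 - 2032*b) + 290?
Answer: -653951/2047423 ≈ -0.31940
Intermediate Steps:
P(b) = 290 + b**2 - 2032*b
(-26*12149 + P(1849))/(-77004 + 2124427) = (-26*12149 + (290 + 1849**2 - 2032*1849))/(-77004 + 2124427) = (-315874 + (290 + 3418801 - 3757168))/2047423 = (-315874 - 338077)*(1/2047423) = -653951*1/2047423 = -653951/2047423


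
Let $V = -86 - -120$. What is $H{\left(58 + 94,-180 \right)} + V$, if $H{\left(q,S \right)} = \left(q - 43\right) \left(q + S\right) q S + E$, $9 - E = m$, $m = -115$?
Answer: $83502878$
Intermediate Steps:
$E = 124$ ($E = 9 - -115 = 9 + 115 = 124$)
$H{\left(q,S \right)} = 124 + S q \left(-43 + q\right) \left(S + q\right)$ ($H{\left(q,S \right)} = \left(q - 43\right) \left(q + S\right) q S + 124 = \left(-43 + q\right) \left(S + q\right) q S + 124 = q \left(-43 + q\right) \left(S + q\right) S + 124 = S q \left(-43 + q\right) \left(S + q\right) + 124 = 124 + S q \left(-43 + q\right) \left(S + q\right)$)
$V = 34$ ($V = -86 + 120 = 34$)
$H{\left(58 + 94,-180 \right)} + V = \left(124 - 180 \left(58 + 94\right)^{3} + \left(-180\right)^{2} \left(58 + 94\right)^{2} - - 7740 \left(58 + 94\right)^{2} - 43 \left(58 + 94\right) \left(-180\right)^{2}\right) + 34 = \left(124 - 180 \cdot 152^{3} + 32400 \cdot 152^{2} - - 7740 \cdot 152^{2} - 6536 \cdot 32400\right) + 34 = \left(124 - 632125440 + 32400 \cdot 23104 - \left(-7740\right) 23104 - 211766400\right) + 34 = \left(124 - 632125440 + 748569600 + 178824960 - 211766400\right) + 34 = 83502844 + 34 = 83502878$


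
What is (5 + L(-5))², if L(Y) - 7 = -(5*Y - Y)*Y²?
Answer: 262144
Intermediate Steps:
L(Y) = 7 - 4*Y³ (L(Y) = 7 - (5*Y - Y)*Y² = 7 - 4*Y*Y² = 7 - 4*Y³)
(5 + L(-5))² = (5 + (7 - 4*(-5)³))² = (5 + (7 - 4*(-125)))² = (5 + (7 + 500))² = (5 + 507)² = 512² = 262144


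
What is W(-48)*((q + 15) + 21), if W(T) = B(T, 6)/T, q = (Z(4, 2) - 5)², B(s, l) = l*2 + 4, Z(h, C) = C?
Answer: -15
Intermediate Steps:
B(s, l) = 4 + 2*l (B(s, l) = 2*l + 4 = 4 + 2*l)
q = 9 (q = (2 - 5)² = (-3)² = 9)
W(T) = 16/T (W(T) = (4 + 2*6)/T = (4 + 12)/T = 16/T)
W(-48)*((q + 15) + 21) = (16/(-48))*((9 + 15) + 21) = (16*(-1/48))*(24 + 21) = -⅓*45 = -15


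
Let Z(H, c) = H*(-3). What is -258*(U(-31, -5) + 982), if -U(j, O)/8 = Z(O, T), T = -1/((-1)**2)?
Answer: -222396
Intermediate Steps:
T = -1 (T = -1/1 = -1*1 = -1)
Z(H, c) = -3*H
U(j, O) = 24*O (U(j, O) = -(-24)*O = 24*O)
-258*(U(-31, -5) + 982) = -258*(24*(-5) + 982) = -258*(-120 + 982) = -258*862 = -222396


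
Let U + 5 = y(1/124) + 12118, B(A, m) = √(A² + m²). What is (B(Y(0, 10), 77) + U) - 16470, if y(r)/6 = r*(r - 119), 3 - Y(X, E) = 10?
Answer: -33540881/7688 + 7*√122 ≈ -4285.4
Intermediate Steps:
Y(X, E) = -7 (Y(X, E) = 3 - 1*10 = 3 - 10 = -7)
y(r) = 6*r*(-119 + r) (y(r) = 6*(r*(r - 119)) = 6*(r*(-119 + r)) = 6*r*(-119 + r))
U = 93080479/7688 (U = -5 + (6*(-119 + 1/124)/124 + 12118) = -5 + (6*(1/124)*(-119 + 1/124) + 12118) = -5 + (6*(1/124)*(-14755/124) + 12118) = -5 + (-44265/7688 + 12118) = -5 + 93118919/7688 = 93080479/7688 ≈ 12107.)
(B(Y(0, 10), 77) + U) - 16470 = (√((-7)² + 77²) + 93080479/7688) - 16470 = (√(49 + 5929) + 93080479/7688) - 16470 = (√5978 + 93080479/7688) - 16470 = (7*√122 + 93080479/7688) - 16470 = (93080479/7688 + 7*√122) - 16470 = -33540881/7688 + 7*√122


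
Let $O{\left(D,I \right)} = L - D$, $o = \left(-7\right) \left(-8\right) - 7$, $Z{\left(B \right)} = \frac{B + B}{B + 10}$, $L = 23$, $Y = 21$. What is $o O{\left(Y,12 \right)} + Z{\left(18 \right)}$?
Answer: $\frac{695}{7} \approx 99.286$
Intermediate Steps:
$Z{\left(B \right)} = \frac{2 B}{10 + B}$
$o = 49$ ($o = 56 - 7 = 49$)
$O{\left(D,I \right)} = 23 - D$
$o O{\left(Y,12 \right)} + Z{\left(18 \right)} = 49 \left(23 - 21\right) + 2 \cdot 18 \frac{1}{10 + 18} = 49 \left(23 - 21\right) + 2 \cdot 18 \cdot \frac{1}{28} = 49 \cdot 2 + 2 \cdot 18 \cdot \frac{1}{28} = 98 + \frac{9}{7} = \frac{695}{7}$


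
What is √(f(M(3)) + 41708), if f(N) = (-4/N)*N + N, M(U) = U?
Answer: √41707 ≈ 204.22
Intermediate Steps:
f(N) = -4 + N
√(f(M(3)) + 41708) = √((-4 + 3) + 41708) = √(-1 + 41708) = √41707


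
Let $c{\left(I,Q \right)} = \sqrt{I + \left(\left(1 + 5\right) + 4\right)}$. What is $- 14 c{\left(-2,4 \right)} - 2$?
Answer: $-2 - 28 \sqrt{2} \approx -41.598$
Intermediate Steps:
$c{\left(I,Q \right)} = \sqrt{10 + I}$ ($c{\left(I,Q \right)} = \sqrt{I + \left(6 + 4\right)} = \sqrt{I + 10} = \sqrt{10 + I}$)
$- 14 c{\left(-2,4 \right)} - 2 = - 14 \sqrt{10 - 2} - 2 = - 14 \sqrt{8} + \left(2 - 4\right) = - 14 \cdot 2 \sqrt{2} - 2 = - 28 \sqrt{2} - 2 = -2 - 28 \sqrt{2}$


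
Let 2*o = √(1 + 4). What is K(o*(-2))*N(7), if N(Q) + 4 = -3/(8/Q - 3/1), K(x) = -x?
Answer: -31*√5/13 ≈ -5.3322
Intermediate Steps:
o = √5/2 (o = √(1 + 4)/2 = √5/2 ≈ 1.1180)
N(Q) = -4 - 3/(-3 + 8/Q) (N(Q) = -4 - 3/(8/Q - 3/1) = -4 - 3/(8/Q - 3*1) = -4 - 3/(8/Q - 3) = -4 - 3/(-3 + 8/Q))
K(o*(-2))*N(7) = (-√5/2*(-2))*((32 - 9*7)/(-8 + 3*7)) = (-(-1)*√5)*((32 - 63)/(-8 + 21)) = √5*(-31/13) = -31*√5/13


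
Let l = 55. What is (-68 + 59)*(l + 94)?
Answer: -1341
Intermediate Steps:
(-68 + 59)*(l + 94) = (-68 + 59)*(55 + 94) = -9*149 = -1341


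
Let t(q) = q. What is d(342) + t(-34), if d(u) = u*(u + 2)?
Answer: 117614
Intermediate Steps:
d(u) = u*(2 + u)
d(342) + t(-34) = 342*(2 + 342) - 34 = 342*344 - 34 = 117648 - 34 = 117614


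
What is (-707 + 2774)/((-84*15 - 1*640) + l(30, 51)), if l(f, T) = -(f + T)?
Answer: -2067/1981 ≈ -1.0434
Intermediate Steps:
l(f, T) = -T - f (l(f, T) = -(T + f) = -T - f)
(-707 + 2774)/((-84*15 - 1*640) + l(30, 51)) = (-707 + 2774)/((-84*15 - 1*640) + (-1*51 - 1*30)) = 2067/((-1260 - 640) + (-51 - 30)) = 2067/(-1900 - 81) = 2067/(-1981) = 2067*(-1/1981) = -2067/1981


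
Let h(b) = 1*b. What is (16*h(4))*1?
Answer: 64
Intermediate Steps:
h(b) = b
(16*h(4))*1 = (16*4)*1 = 64*1 = 64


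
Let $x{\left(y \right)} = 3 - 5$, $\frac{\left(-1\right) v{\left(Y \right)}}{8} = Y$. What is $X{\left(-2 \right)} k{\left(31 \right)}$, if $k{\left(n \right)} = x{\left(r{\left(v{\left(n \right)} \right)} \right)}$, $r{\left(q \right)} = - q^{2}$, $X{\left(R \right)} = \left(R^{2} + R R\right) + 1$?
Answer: $-18$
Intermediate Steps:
$v{\left(Y \right)} = - 8 Y$
$X{\left(R \right)} = 1 + 2 R^{2}$ ($X{\left(R \right)} = \left(R^{2} + R^{2}\right) + 1 = 2 R^{2} + 1 = 1 + 2 R^{2}$)
$x{\left(y \right)} = -2$
$k{\left(n \right)} = -2$
$X{\left(-2 \right)} k{\left(31 \right)} = \left(1 + 2 \left(-2\right)^{2}\right) \left(-2\right) = \left(1 + 2 \cdot 4\right) \left(-2\right) = \left(1 + 8\right) \left(-2\right) = 9 \left(-2\right) = -18$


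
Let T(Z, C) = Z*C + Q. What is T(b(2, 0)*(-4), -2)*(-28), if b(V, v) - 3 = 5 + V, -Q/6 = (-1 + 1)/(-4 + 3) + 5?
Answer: -1400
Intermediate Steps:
Q = -30 (Q = -6*((-1 + 1)/(-4 + 3) + 5) = -6*(0/(-1) + 5) = -6*(0*(-1) + 5) = -6*(0 + 5) = -6*5 = -30)
b(V, v) = 8 + V (b(V, v) = 3 + (5 + V) = 8 + V)
T(Z, C) = -30 + C*Z (T(Z, C) = Z*C - 30 = C*Z - 30 = -30 + C*Z)
T(b(2, 0)*(-4), -2)*(-28) = (-30 - 2*(8 + 2)*(-4))*(-28) = (-30 - 20*(-4))*(-28) = (-30 - 2*(-40))*(-28) = (-30 + 80)*(-28) = 50*(-28) = -1400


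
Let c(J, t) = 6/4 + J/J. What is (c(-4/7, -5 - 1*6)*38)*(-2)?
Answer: -190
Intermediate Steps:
c(J, t) = 5/2 (c(J, t) = 6*(¼) + 1 = 3/2 + 1 = 5/2)
(c(-4/7, -5 - 1*6)*38)*(-2) = ((5/2)*38)*(-2) = 95*(-2) = -190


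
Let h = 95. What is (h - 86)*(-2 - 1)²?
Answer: 81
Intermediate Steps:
(h - 86)*(-2 - 1)² = (95 - 86)*(-2 - 1)² = 9*(-3)² = 9*9 = 81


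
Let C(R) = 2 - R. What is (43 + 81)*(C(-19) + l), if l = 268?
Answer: 35836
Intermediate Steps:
(43 + 81)*(C(-19) + l) = (43 + 81)*((2 - 1*(-19)) + 268) = 124*((2 + 19) + 268) = 124*(21 + 268) = 124*289 = 35836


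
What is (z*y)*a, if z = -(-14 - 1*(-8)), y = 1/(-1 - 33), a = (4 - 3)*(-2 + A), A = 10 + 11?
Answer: -57/17 ≈ -3.3529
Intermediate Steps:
A = 21
a = 19 (a = (4 - 3)*(-2 + 21) = 1*19 = 19)
y = -1/34 (y = 1/(-34) = -1/34 ≈ -0.029412)
z = 6 (z = -(-14 + 8) = -1*(-6) = 6)
(z*y)*a = (6*(-1/34))*19 = -3/17*19 = -57/17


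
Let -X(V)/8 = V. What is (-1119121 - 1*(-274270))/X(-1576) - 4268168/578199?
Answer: -542305065493/7289932992 ≈ -74.391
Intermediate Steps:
X(V) = -8*V
(-1119121 - 1*(-274270))/X(-1576) - 4268168/578199 = (-1119121 - 1*(-274270))/((-8*(-1576))) - 4268168/578199 = (-1119121 + 274270)/12608 - 4268168*1/578199 = -844851*1/12608 - 4268168/578199 = -844851/12608 - 4268168/578199 = -542305065493/7289932992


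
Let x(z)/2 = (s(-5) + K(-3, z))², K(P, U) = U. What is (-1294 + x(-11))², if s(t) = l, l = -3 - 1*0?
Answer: 813604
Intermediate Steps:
l = -3 (l = -3 + 0 = -3)
s(t) = -3
x(z) = 2*(-3 + z)²
(-1294 + x(-11))² = (-1294 + 2*(-3 - 11)²)² = (-1294 + 2*(-14)²)² = (-1294 + 2*196)² = (-1294 + 392)² = (-902)² = 813604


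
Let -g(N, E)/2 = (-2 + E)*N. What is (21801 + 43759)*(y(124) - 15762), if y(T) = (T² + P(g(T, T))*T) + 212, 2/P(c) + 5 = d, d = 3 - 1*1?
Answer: -50481200/3 ≈ -1.6827e+7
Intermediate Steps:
g(N, E) = -2*N*(-2 + E) (g(N, E) = -2*(-2 + E)*N = -2*N*(-2 + E))
d = 2 (d = 3 - 1 = 2)
P(c) = -⅔ (P(c) = 2/(-5 + 2) = 2/(-3) = 2*(-⅓) = -⅔)
y(T) = 212 + T² - 2*T/3 (y(T) = (T² - 2*T/3) + 212 = 212 + T² - 2*T/3)
(21801 + 43759)*(y(124) - 15762) = (21801 + 43759)*((212 + 124² - ⅔*124) - 15762) = 65560*((212 + 15376 - 248/3) - 15762) = 65560*(46516/3 - 15762) = 65560*(-770/3) = -50481200/3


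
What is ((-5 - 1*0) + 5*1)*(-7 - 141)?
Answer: 0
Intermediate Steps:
((-5 - 1*0) + 5*1)*(-7 - 141) = ((-5 + 0) + 5)*(-148) = (-5 + 5)*(-148) = 0*(-148) = 0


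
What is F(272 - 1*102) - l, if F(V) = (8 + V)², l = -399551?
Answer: 431235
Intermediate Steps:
F(272 - 1*102) - l = (8 + (272 - 1*102))² - 1*(-399551) = (8 + (272 - 102))² + 399551 = (8 + 170)² + 399551 = 178² + 399551 = 31684 + 399551 = 431235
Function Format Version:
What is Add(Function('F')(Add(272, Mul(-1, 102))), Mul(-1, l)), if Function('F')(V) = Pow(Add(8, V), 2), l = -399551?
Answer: 431235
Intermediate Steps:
Add(Function('F')(Add(272, Mul(-1, 102))), Mul(-1, l)) = Add(Pow(Add(8, Add(272, Mul(-1, 102))), 2), Mul(-1, -399551)) = Add(Pow(Add(8, Add(272, -102)), 2), 399551) = Add(Pow(Add(8, 170), 2), 399551) = Add(Pow(178, 2), 399551) = Add(31684, 399551) = 431235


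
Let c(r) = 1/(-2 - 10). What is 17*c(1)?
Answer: -17/12 ≈ -1.4167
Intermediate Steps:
c(r) = -1/12 (c(r) = 1/(-12) = -1/12)
17*c(1) = 17*(-1/12) = -17/12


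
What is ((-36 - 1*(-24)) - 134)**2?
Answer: 21316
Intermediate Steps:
((-36 - 1*(-24)) - 134)**2 = ((-36 + 24) - 134)**2 = (-12 - 134)**2 = (-146)**2 = 21316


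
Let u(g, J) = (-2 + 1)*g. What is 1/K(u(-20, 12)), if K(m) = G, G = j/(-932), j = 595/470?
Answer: -87608/119 ≈ -736.20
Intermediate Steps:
j = 119/94 (j = 595*(1/470) = 119/94 ≈ 1.2660)
u(g, J) = -g
G = -119/87608 (G = (119/94)/(-932) = (119/94)*(-1/932) = -119/87608 ≈ -0.0013583)
K(m) = -119/87608
1/K(u(-20, 12)) = 1/(-119/87608) = -87608/119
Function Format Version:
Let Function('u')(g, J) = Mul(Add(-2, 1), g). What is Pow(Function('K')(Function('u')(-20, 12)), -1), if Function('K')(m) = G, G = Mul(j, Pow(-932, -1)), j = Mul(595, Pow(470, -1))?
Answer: Rational(-87608, 119) ≈ -736.20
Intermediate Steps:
j = Rational(119, 94) (j = Mul(595, Rational(1, 470)) = Rational(119, 94) ≈ 1.2660)
Function('u')(g, J) = Mul(-1, g)
G = Rational(-119, 87608) (G = Mul(Rational(119, 94), Pow(-932, -1)) = Mul(Rational(119, 94), Rational(-1, 932)) = Rational(-119, 87608) ≈ -0.0013583)
Function('K')(m) = Rational(-119, 87608)
Pow(Function('K')(Function('u')(-20, 12)), -1) = Pow(Rational(-119, 87608), -1) = Rational(-87608, 119)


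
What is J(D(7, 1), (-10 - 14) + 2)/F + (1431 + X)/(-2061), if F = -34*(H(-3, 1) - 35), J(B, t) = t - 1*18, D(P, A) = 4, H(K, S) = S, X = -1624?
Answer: 35167/595629 ≈ 0.059042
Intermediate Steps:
J(B, t) = -18 + t (J(B, t) = t - 18 = -18 + t)
F = 1156 (F = -34*(1 - 35) = -34*(-34) = 1156)
J(D(7, 1), (-10 - 14) + 2)/F + (1431 + X)/(-2061) = (-18 + ((-10 - 14) + 2))/1156 + (1431 - 1624)/(-2061) = (-18 + (-24 + 2))*(1/1156) - 193*(-1/2061) = (-18 - 22)*(1/1156) + 193/2061 = -40*1/1156 + 193/2061 = -10/289 + 193/2061 = 35167/595629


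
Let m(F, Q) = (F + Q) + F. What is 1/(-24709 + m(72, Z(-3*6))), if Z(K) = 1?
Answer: -1/24564 ≈ -4.0710e-5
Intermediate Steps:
m(F, Q) = Q + 2*F
1/(-24709 + m(72, Z(-3*6))) = 1/(-24709 + (1 + 2*72)) = 1/(-24709 + (1 + 144)) = 1/(-24709 + 145) = 1/(-24564) = -1/24564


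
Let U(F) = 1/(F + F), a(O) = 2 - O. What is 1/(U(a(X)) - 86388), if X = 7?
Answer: -10/863881 ≈ -1.1576e-5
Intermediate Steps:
U(F) = 1/(2*F)
1/(U(a(X)) - 86388) = 1/(1/(2*(2 - 1*7)) - 86388) = 1/(1/(2*(2 - 7)) - 86388) = 1/((½)/(-5) - 86388) = 1/((½)*(-⅕) - 86388) = 1/(-⅒ - 86388) = 1/(-863881/10) = -10/863881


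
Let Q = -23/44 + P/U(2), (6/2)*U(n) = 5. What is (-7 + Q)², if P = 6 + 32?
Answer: 11296321/48400 ≈ 233.40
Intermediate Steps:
P = 38
U(n) = 5/3 (U(n) = (⅓)*5 = 5/3)
Q = 4901/220 (Q = -23/44 + 38/(5/3) = -23*1/44 + 38*(⅗) = -23/44 + 114/5 = 4901/220 ≈ 22.277)
(-7 + Q)² = (-7 + 4901/220)² = (3361/220)² = 11296321/48400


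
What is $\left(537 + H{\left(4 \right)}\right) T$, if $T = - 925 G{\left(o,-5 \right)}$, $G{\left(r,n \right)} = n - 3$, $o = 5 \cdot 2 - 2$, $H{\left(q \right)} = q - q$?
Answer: $3973800$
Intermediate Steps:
$H{\left(q \right)} = 0$
$o = 8$ ($o = 10 - 2 = 8$)
$G{\left(r,n \right)} = -3 + n$ ($G{\left(r,n \right)} = n - 3 = -3 + n$)
$T = 7400$ ($T = - 925 \left(-3 - 5\right) = \left(-925\right) \left(-8\right) = 7400$)
$\left(537 + H{\left(4 \right)}\right) T = \left(537 + 0\right) 7400 = 537 \cdot 7400 = 3973800$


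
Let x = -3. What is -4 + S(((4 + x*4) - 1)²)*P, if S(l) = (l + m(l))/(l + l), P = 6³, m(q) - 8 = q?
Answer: 668/3 ≈ 222.67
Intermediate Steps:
m(q) = 8 + q
P = 216
S(l) = (8 + 2*l)/(2*l) (S(l) = (l + (8 + l))/(l + l) = (8 + 2*l)/((2*l)) = (8 + 2*l)*(1/(2*l)) = (8 + 2*l)/(2*l))
-4 + S(((4 + x*4) - 1)²)*P = -4 + ((4 + ((4 - 3*4) - 1)²)/(((4 - 3*4) - 1)²))*216 = -4 + ((4 + ((4 - 12) - 1)²)/(((4 - 12) - 1)²))*216 = -4 + ((4 + (-8 - 1)²)/((-8 - 1)²))*216 = -4 + ((4 + (-9)²)/((-9)²))*216 = -4 + ((4 + 81)/81)*216 = -4 + ((1/81)*85)*216 = -4 + (85/81)*216 = -4 + 680/3 = 668/3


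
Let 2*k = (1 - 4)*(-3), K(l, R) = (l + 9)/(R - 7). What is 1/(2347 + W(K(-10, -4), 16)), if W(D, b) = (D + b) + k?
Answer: 22/52087 ≈ 0.00042237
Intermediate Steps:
K(l, R) = (9 + l)/(-7 + R)
k = 9/2 (k = ((1 - 4)*(-3))/2 = (-3*(-3))/2 = (½)*9 = 9/2 ≈ 4.5000)
W(D, b) = 9/2 + D + b (W(D, b) = (D + b) + 9/2 = 9/2 + D + b)
1/(2347 + W(K(-10, -4), 16)) = 1/(2347 + (9/2 + (9 - 10)/(-7 - 4) + 16)) = 1/(2347 + (9/2 - 1/(-11) + 16)) = 1/(2347 + (9/2 - 1/11*(-1) + 16)) = 1/(2347 + (9/2 + 1/11 + 16)) = 1/(2347 + 453/22) = 1/(52087/22) = 22/52087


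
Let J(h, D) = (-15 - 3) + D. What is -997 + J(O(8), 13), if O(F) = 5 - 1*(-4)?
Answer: -1002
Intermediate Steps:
O(F) = 9 (O(F) = 5 + 4 = 9)
J(h, D) = -18 + D
-997 + J(O(8), 13) = -997 + (-18 + 13) = -997 - 5 = -1002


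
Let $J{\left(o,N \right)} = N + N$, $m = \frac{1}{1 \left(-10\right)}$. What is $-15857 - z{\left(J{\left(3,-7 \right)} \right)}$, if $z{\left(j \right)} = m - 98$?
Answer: $- \frac{157589}{10} \approx -15759.0$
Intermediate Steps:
$m = - \frac{1}{10}$ ($m = \frac{1}{-10} = - \frac{1}{10} \approx -0.1$)
$J{\left(o,N \right)} = 2 N$
$z{\left(j \right)} = - \frac{981}{10}$ ($z{\left(j \right)} = - \frac{1}{10} - 98 = - \frac{981}{10}$)
$-15857 - z{\left(J{\left(3,-7 \right)} \right)} = -15857 - - \frac{981}{10} = -15857 + \frac{981}{10} = - \frac{157589}{10}$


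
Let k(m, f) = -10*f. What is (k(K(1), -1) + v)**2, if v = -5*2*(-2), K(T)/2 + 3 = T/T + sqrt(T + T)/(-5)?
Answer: 900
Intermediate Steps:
K(T) = -4 - 2*sqrt(2)*sqrt(T)/5 (K(T) = -6 + 2*(T/T + sqrt(T + T)/(-5)) = -6 + 2*(1 + sqrt(2*T)*(-1/5)) = -6 + 2*(1 + (sqrt(2)*sqrt(T))*(-1/5)) = -6 + 2*(1 - sqrt(2)*sqrt(T)/5) = -6 + (2 - 2*sqrt(2)*sqrt(T)/5) = -4 - 2*sqrt(2)*sqrt(T)/5)
v = 20 (v = -10*(-2) = 20)
(k(K(1), -1) + v)**2 = (-10*(-1) + 20)**2 = (10 + 20)**2 = 30**2 = 900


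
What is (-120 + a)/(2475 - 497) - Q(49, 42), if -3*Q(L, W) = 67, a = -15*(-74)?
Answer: 67748/2967 ≈ 22.834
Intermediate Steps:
a = 1110
Q(L, W) = -67/3 (Q(L, W) = -1/3*67 = -67/3)
(-120 + a)/(2475 - 497) - Q(49, 42) = (-120 + 1110)/(2475 - 497) - 1*(-67/3) = 990/1978 + 67/3 = 990*(1/1978) + 67/3 = 495/989 + 67/3 = 67748/2967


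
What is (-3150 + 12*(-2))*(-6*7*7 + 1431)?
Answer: -3608838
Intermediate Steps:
(-3150 + 12*(-2))*(-6*7*7 + 1431) = (-3150 - 24)*(-42*7 + 1431) = -3174*(-294 + 1431) = -3174*1137 = -3608838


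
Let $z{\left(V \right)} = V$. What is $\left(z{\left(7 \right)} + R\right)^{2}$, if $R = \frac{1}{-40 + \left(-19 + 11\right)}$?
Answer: $\frac{112225}{2304} \approx 48.709$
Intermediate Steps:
$R = - \frac{1}{48}$ ($R = \frac{1}{-40 - 8} = \frac{1}{-48} = - \frac{1}{48} \approx -0.020833$)
$\left(z{\left(7 \right)} + R\right)^{2} = \left(7 - \frac{1}{48}\right)^{2} = \left(\frac{335}{48}\right)^{2} = \frac{112225}{2304}$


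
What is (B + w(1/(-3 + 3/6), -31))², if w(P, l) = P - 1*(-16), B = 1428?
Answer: 52099524/25 ≈ 2.0840e+6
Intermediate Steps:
w(P, l) = 16 + P (w(P, l) = P + 16 = 16 + P)
(B + w(1/(-3 + 3/6), -31))² = (1428 + (16 + 1/(-3 + 3/6)))² = (1428 + (16 + 1/(-3 + 3*(⅙))))² = (1428 + (16 + 1/(-3 + ½)))² = (1428 + (16 + 1/(-5/2)))² = (1428 + (16 - ⅖))² = (1428 + 78/5)² = (7218/5)² = 52099524/25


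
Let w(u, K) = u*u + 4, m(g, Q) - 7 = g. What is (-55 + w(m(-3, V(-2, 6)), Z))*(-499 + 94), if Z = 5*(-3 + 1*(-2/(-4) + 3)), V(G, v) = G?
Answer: 14175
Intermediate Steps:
m(g, Q) = 7 + g
Z = 5/2 (Z = 5*(-3 + 1*(-2*(-1/4) + 3)) = 5*(-3 + 1*(1/2 + 3)) = 5*(-3 + 1*(7/2)) = 5*(-3 + 7/2) = 5*(1/2) = 5/2 ≈ 2.5000)
w(u, K) = 4 + u**2 (w(u, K) = u**2 + 4 = 4 + u**2)
(-55 + w(m(-3, V(-2, 6)), Z))*(-499 + 94) = (-55 + (4 + (7 - 3)**2))*(-499 + 94) = (-55 + (4 + 4**2))*(-405) = (-55 + (4 + 16))*(-405) = (-55 + 20)*(-405) = -35*(-405) = 14175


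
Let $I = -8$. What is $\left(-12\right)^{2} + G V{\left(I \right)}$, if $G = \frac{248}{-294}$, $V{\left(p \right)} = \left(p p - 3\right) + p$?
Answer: $\frac{14596}{147} \approx 99.292$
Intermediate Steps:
$V{\left(p \right)} = -3 + p + p^{2}$ ($V{\left(p \right)} = \left(p^{2} - 3\right) + p = \left(-3 + p^{2}\right) + p = -3 + p + p^{2}$)
$G = - \frac{124}{147}$ ($G = 248 \left(- \frac{1}{294}\right) = - \frac{124}{147} \approx -0.84354$)
$\left(-12\right)^{2} + G V{\left(I \right)} = \left(-12\right)^{2} - \frac{124 \left(-3 - 8 + \left(-8\right)^{2}\right)}{147} = 144 - \frac{124 \left(-3 - 8 + 64\right)}{147} = 144 - \frac{6572}{147} = \frac{14596}{147}$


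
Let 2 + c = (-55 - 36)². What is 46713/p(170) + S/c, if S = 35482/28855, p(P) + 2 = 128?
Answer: 3719766166439/10033402890 ≈ 370.74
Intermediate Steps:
p(P) = 126 (p(P) = -2 + 128 = 126)
S = 35482/28855 (S = 35482*(1/28855) = 35482/28855 ≈ 1.2297)
c = 8279 (c = -2 + (-55 - 36)² = -2 + (-91)² = -2 + 8281 = 8279)
46713/p(170) + S/c = 46713/126 + (35482/28855)/8279 = 46713*(1/126) + (35482/28855)*(1/8279) = 15571/42 + 35482/238890545 = 3719766166439/10033402890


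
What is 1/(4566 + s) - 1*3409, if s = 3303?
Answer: -26825420/7869 ≈ -3409.0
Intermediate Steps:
1/(4566 + s) - 1*3409 = 1/(4566 + 3303) - 1*3409 = 1/7869 - 3409 = -26825420/7869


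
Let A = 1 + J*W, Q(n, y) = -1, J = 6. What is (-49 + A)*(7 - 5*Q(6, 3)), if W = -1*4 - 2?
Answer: -1008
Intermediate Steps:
W = -6 (W = -4 - 2 = -6)
A = -35 (A = 1 + 6*(-6) = 1 - 36 = -35)
(-49 + A)*(7 - 5*Q(6, 3)) = (-49 - 35)*(7 - 5*(-1)) = -84*(7 + 5) = -84*12 = -1008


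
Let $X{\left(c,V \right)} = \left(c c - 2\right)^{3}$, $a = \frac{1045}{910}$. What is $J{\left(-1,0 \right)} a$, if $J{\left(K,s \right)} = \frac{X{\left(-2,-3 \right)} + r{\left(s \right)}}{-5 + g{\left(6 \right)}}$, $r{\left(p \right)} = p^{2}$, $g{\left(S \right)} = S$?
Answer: $\frac{836}{91} \approx 9.1868$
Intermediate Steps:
$a = \frac{209}{182}$ ($a = 1045 \cdot \frac{1}{910} = \frac{209}{182} \approx 1.1484$)
$X{\left(c,V \right)} = \left(-2 + c^{2}\right)^{3}$ ($X{\left(c,V \right)} = \left(c^{2} - 2\right)^{3} = \left(-2 + c^{2}\right)^{3}$)
$J{\left(K,s \right)} = 8 + s^{2}$ ($J{\left(K,s \right)} = \frac{\left(-2 + \left(-2\right)^{2}\right)^{3} + s^{2}}{-5 + 6} = \frac{\left(-2 + 4\right)^{3} + s^{2}}{1} = \left(2^{3} + s^{2}\right) 1 = \left(8 + s^{2}\right) 1 = 8 + s^{2}$)
$J{\left(-1,0 \right)} a = \left(8 + 0^{2}\right) \frac{209}{182} = \left(8 + 0\right) \frac{209}{182} = 8 \cdot \frac{209}{182} = \frac{836}{91}$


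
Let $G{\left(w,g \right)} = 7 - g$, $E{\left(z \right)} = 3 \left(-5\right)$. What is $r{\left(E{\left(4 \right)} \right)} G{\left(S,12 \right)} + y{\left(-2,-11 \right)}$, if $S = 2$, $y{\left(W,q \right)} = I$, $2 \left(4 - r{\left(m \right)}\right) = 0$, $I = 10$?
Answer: $-10$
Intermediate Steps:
$E{\left(z \right)} = -15$
$r{\left(m \right)} = 4$ ($r{\left(m \right)} = 4 - 0 = 4 + 0 = 4$)
$y{\left(W,q \right)} = 10$
$r{\left(E{\left(4 \right)} \right)} G{\left(S,12 \right)} + y{\left(-2,-11 \right)} = 4 \left(7 - 12\right) + 10 = 4 \left(-5\right) + 10 = -20 + 10 = -10$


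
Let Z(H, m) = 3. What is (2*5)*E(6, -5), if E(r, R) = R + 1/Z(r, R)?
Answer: -140/3 ≈ -46.667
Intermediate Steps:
E(r, R) = ⅓ + R (E(r, R) = R + 1/3 = R + 1*(⅓) = R + ⅓ = ⅓ + R)
(2*5)*E(6, -5) = (2*5)*(⅓ - 5) = 10*(-14/3) = -140/3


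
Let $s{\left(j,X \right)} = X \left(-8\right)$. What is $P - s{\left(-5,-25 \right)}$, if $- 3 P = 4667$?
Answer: $- \frac{5267}{3} \approx -1755.7$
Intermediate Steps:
$s{\left(j,X \right)} = - 8 X$
$P = - \frac{4667}{3}$ ($P = \left(- \frac{1}{3}\right) 4667 = - \frac{4667}{3} \approx -1555.7$)
$P - s{\left(-5,-25 \right)} = - \frac{4667}{3} - \left(-8\right) \left(-25\right) = - \frac{4667}{3} - 200 = - \frac{5267}{3}$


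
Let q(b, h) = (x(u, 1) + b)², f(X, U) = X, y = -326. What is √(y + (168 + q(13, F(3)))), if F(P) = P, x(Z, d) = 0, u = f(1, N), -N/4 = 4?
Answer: √11 ≈ 3.3166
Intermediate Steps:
N = -16 (N = -4*4 = -16)
u = 1
q(b, h) = b² (q(b, h) = (0 + b)² = b²)
√(y + (168 + q(13, F(3)))) = √(-326 + (168 + 13²)) = √(-326 + (168 + 169)) = √(-326 + 337) = √11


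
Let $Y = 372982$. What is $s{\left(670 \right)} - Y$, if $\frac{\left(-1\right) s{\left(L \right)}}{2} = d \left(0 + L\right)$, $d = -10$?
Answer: $-359582$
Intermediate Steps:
$s{\left(L \right)} = 20 L$ ($s{\left(L \right)} = - 2 \left(- 10 \left(0 + L\right)\right) = - 2 \left(- 10 L\right) = 20 L$)
$s{\left(670 \right)} - Y = 20 \cdot 670 - 372982 = 13400 - 372982 = -359582$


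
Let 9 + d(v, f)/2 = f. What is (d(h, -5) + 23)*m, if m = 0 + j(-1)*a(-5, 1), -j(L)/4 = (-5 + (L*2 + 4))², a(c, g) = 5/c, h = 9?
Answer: -180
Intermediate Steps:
d(v, f) = -18 + 2*f
j(L) = -4*(-1 + 2*L)² (j(L) = -4*(-5 + (L*2 + 4))² = -4*(-5 + (2*L + 4))² = -4*(-5 + (4 + 2*L))² = -4*(-1 + 2*L)²)
m = 36 (m = 0 + (-4*(-1 + 2*(-1))²)*(5/(-5)) = 0 + (-4*(-1 - 2)²)*(5*(-⅕)) = 0 - 4*(-3)²*(-1) = 0 - 4*9*(-1) = 0 - 36*(-1) = 0 + 36 = 36)
(d(h, -5) + 23)*m = ((-18 + 2*(-5)) + 23)*36 = ((-18 - 10) + 23)*36 = (-28 + 23)*36 = -5*36 = -180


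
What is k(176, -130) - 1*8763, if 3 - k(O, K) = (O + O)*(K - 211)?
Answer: 111272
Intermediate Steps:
k(O, K) = 3 - 2*O*(-211 + K) (k(O, K) = 3 - (O + O)*(K - 211) = 3 - 2*O*(-211 + K))
k(176, -130) - 1*8763 = (3 + 422*176 - 2*(-130)*176) - 1*8763 = (3 + 74272 + 45760) - 8763 = 120035 - 8763 = 111272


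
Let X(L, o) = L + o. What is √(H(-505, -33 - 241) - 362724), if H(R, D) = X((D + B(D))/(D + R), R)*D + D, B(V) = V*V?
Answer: 6*I*√3342980346/779 ≈ 445.33*I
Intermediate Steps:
B(V) = V²
H(R, D) = D + D*(R + (D + D²)/(D + R)) (H(R, D) = ((D + D²)/(D + R) + R)*D + D = (R + (D + D²)/(D + R))*D + D = D*(R + (D + D²)/(D + R)) + D = D + D*(R + (D + D²)/(D + R)))
√(H(-505, -33 - 241) - 362724) = √((-33 - 241)*(-505 + (-33 - 241)² + 2*(-33 - 241) - 505*((-33 - 241) - 505))/((-33 - 241) - 505) - 362724) = √(-274*(-505 + (-274)² + 2*(-274) - 505*(-274 - 505))/(-274 - 505) - 362724) = √(-274*(-505 + 75076 - 548 - 505*(-779))/(-779) - 362724) = √(-274*(-1/779)*(-505 + 75076 - 548 + 393395) - 362724) = √(-274*(-1/779)*467418 - 362724) = √(128072532/779 - 362724) = √(-154489464/779) = 6*I*√3342980346/779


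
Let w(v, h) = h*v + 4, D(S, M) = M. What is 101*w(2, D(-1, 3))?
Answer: 1010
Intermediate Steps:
w(v, h) = 4 + h*v
101*w(2, D(-1, 3)) = 101*(4 + 3*2) = 101*(4 + 6) = 101*10 = 1010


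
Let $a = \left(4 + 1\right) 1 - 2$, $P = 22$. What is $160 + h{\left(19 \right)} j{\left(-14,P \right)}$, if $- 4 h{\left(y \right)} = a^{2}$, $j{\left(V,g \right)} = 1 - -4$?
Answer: $\frac{595}{4} \approx 148.75$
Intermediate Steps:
$j{\left(V,g \right)} = 5$ ($j{\left(V,g \right)} = 1 + 4 = 5$)
$a = 3$ ($a = 5 \cdot 1 - 2 = 5 - 2 = 3$)
$h{\left(y \right)} = - \frac{9}{4}$ ($h{\left(y \right)} = - \frac{3^{2}}{4} = \left(- \frac{1}{4}\right) 9 = - \frac{9}{4}$)
$160 + h{\left(19 \right)} j{\left(-14,P \right)} = 160 - \frac{45}{4} = \frac{595}{4}$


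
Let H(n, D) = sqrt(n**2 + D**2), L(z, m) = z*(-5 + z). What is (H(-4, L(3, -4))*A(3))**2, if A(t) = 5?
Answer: 1300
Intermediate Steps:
H(n, D) = sqrt(D**2 + n**2)
(H(-4, L(3, -4))*A(3))**2 = (sqrt((3*(-5 + 3))**2 + (-4)**2)*5)**2 = (sqrt((3*(-2))**2 + 16)*5)**2 = (sqrt((-6)**2 + 16)*5)**2 = (sqrt(36 + 16)*5)**2 = (sqrt(52)*5)**2 = ((2*sqrt(13))*5)**2 = (10*sqrt(13))**2 = 1300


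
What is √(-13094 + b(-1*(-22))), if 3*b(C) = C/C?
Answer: I*√117843/3 ≈ 114.43*I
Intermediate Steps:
b(C) = ⅓ (b(C) = (C/C)/3 = (⅓)*1 = ⅓)
√(-13094 + b(-1*(-22))) = √(-13094 + ⅓) = √(-39281/3) = I*√117843/3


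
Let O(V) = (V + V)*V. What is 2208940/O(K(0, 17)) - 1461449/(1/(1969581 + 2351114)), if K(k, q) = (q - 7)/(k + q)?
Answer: -63144721951367/10 ≈ -6.3145e+12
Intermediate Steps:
K(k, q) = (-7 + q)/(k + q)
O(V) = 2*V**2 (O(V) = (2*V)*V = 2*V**2)
2208940/O(K(0, 17)) - 1461449/(1/(1969581 + 2351114)) = 2208940/((2*((-7 + 17)/(0 + 17))**2)) - 1461449/(1/(1969581 + 2351114)) = 2208940/((2*(10/17)**2)) - 1461449/(1/4320695) = 2208940/((2*((1/17)*10)**2)) - 1461449/1/4320695 = 2208940/((2*(10/17)**2)) - 1461449*4320695 = 2208940/((2*(100/289))) - 6314475387055 = 2208940/(200/289) - 6314475387055 = 2208940*(289/200) - 6314475387055 = 31919183/10 - 6314475387055 = -63144721951367/10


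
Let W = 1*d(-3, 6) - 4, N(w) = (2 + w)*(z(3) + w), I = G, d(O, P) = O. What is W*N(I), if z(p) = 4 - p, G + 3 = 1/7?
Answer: -78/7 ≈ -11.143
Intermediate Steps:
G = -20/7 (G = -3 + 1/7 = -3 + ⅐ = -20/7 ≈ -2.8571)
I = -20/7 ≈ -2.8571
N(w) = (1 + w)*(2 + w) (N(w) = (2 + w)*((4 - 1*3) + w) = (2 + w)*((4 - 3) + w) = (2 + w)*(1 + w) = (1 + w)*(2 + w))
W = -7 (W = 1*(-3) - 4 = -3 - 4 = -7)
W*N(I) = -7*(2 + (-20/7)² + 3*(-20/7)) = -7*(2 + 400/49 - 60/7) = -7*78/49 = -78/7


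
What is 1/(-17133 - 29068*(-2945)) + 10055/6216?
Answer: 1368102863191/845761050120 ≈ 1.6176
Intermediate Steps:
1/(-17133 - 29068*(-2945)) + 10055/6216 = -1/2945/(-46201) + 10055*(1/6216) = -1/46201*(-1/2945) + 10055/6216 = 1/136061945 + 10055/6216 = 1368102863191/845761050120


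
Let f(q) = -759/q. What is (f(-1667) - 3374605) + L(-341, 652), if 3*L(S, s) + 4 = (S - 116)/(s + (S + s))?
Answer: -16251977809967/4815963 ≈ -3.3746e+6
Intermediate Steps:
L(S, s) = -4/3 + (-116 + S)/(3*(S + 2*s)) (L(S, s) = -4/3 + ((S - 116)/(s + (S + s)))/3 = -4/3 + ((-116 + S)/(S + 2*s))/3 = -4/3 + (-116 + S)/(3*(S + 2*s)))
(f(-1667) - 3374605) + L(-341, 652) = (-759/(-1667) - 3374605) + (-116 - 8*652 - 3*(-341))/(3*(-341 + 2*652)) = (-759*(-1/1667) - 3374605) + (-116 - 5216 + 1023)/(3*(-341 + 1304)) = (759/1667 - 3374605) + (⅓)*(-4309)/963 = -5625465776/1667 + (⅓)*(1/963)*(-4309) = -5625465776/1667 - 4309/2889 = -16251977809967/4815963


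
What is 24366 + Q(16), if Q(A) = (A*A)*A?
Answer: 28462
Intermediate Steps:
Q(A) = A³ (Q(A) = A²*A = A³)
24366 + Q(16) = 24366 + 16³ = 24366 + 4096 = 28462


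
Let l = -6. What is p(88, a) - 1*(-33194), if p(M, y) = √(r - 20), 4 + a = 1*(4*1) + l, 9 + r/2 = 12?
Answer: 33194 + I*√14 ≈ 33194.0 + 3.7417*I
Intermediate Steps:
r = 6 (r = -18 + 2*12 = -18 + 24 = 6)
a = -6 (a = -4 + (1*(4*1) - 6) = -4 + (1*4 - 6) = -4 + (4 - 6) = -4 - 2 = -6)
p(M, y) = I*√14 (p(M, y) = √(6 - 20) = √(-14) = I*√14)
p(88, a) - 1*(-33194) = I*√14 - 1*(-33194) = I*√14 + 33194 = 33194 + I*√14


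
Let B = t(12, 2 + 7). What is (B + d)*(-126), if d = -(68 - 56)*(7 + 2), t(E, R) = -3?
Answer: 13986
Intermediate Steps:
B = -3
d = -108 (d = -12*9 = -1*108 = -108)
(B + d)*(-126) = (-3 - 108)*(-126) = -111*(-126) = 13986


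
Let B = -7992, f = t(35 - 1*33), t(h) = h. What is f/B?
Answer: -1/3996 ≈ -0.00025025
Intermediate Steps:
f = 2 (f = 35 - 1*33 = 35 - 33 = 2)
f/B = 2/(-7992) = 2*(-1/7992) = -1/3996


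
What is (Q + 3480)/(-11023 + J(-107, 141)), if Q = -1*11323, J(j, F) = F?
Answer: 7843/10882 ≈ 0.72073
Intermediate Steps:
Q = -11323
(Q + 3480)/(-11023 + J(-107, 141)) = (-11323 + 3480)/(-11023 + 141) = -7843/(-10882) = -7843*(-1/10882) = 7843/10882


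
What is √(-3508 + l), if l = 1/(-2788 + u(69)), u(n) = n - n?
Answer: I*√6816872585/1394 ≈ 59.228*I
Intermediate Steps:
u(n) = 0
l = -1/2788 (l = 1/(-2788 + 0) = 1/(-2788) = -1/2788 ≈ -0.00035868)
√(-3508 + l) = √(-3508 - 1/2788) = √(-9780305/2788) = I*√6816872585/1394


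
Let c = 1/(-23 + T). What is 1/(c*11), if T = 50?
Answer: 27/11 ≈ 2.4545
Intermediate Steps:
c = 1/27 (c = 1/(-23 + 50) = 1/27 ≈ 0.037037)
1/(c*11) = 1/((1/27)*11) = 1/(11/27) = 27/11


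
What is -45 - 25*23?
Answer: -620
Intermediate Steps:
-45 - 25*23 = -45 - 575 = -620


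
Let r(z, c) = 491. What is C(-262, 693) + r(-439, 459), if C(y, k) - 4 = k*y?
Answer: -181071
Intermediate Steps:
C(y, k) = 4 + k*y
C(-262, 693) + r(-439, 459) = (4 + 693*(-262)) + 491 = (4 - 181566) + 491 = -181562 + 491 = -181071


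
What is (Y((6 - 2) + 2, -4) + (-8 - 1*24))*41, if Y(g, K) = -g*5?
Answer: -2542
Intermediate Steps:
Y(g, K) = -5*g
(Y((6 - 2) + 2, -4) + (-8 - 1*24))*41 = (-5*((6 - 2) + 2) + (-8 - 1*24))*41 = (-5*(4 + 2) + (-8 - 24))*41 = (-5*6 - 32)*41 = (-30 - 32)*41 = -62*41 = -2542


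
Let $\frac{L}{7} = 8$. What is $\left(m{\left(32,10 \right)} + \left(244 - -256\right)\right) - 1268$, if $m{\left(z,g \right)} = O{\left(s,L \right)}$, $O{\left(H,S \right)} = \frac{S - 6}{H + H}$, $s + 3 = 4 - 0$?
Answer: $-743$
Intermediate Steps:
$L = 56$ ($L = 7 \cdot 8 = 56$)
$s = 1$ ($s = -3 + \left(4 - 0\right) = -3 + \left(4 + 0\right) = -3 + 4 = 1$)
$O{\left(H,S \right)} = \frac{-6 + S}{2 H}$ ($O{\left(H,S \right)} = \frac{S - 6}{2 H} = \left(-6 + S\right) \frac{1}{2 H} = \frac{-6 + S}{2 H}$)
$m{\left(z,g \right)} = 25$ ($m{\left(z,g \right)} = \frac{-6 + 56}{2 \cdot 1} = \frac{1}{2} \cdot 1 \cdot 50 = 25$)
$\left(m{\left(32,10 \right)} + \left(244 - -256\right)\right) - 1268 = \left(25 + \left(244 - -256\right)\right) - 1268 = \left(25 + \left(244 + 256\right)\right) - 1268 = \left(25 + 500\right) - 1268 = 525 - 1268 = -743$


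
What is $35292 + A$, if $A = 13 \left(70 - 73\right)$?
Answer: $35253$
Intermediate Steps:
$A = -39$ ($A = 13 \left(-3\right) = -39$)
$35292 + A = 35292 - 39 = 35253$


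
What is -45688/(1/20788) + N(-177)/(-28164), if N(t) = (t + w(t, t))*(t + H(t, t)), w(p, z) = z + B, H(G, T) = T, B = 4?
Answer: -2229091762293/2347 ≈ -9.4976e+8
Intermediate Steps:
w(p, z) = 4 + z (w(p, z) = z + 4 = 4 + z)
N(t) = 2*t*(4 + 2*t) (N(t) = (t + (4 + t))*(t + t) = (4 + 2*t)*(2*t) = 2*t*(4 + 2*t))
-45688/(1/20788) + N(-177)/(-28164) = -45688/(1/20788) + (4*(-177)*(2 - 177))/(-28164) = -45688/1/20788 + (4*(-177)*(-175))*(-1/28164) = -45688*20788 + 123900*(-1/28164) = -949762144 - 10325/2347 = -2229091762293/2347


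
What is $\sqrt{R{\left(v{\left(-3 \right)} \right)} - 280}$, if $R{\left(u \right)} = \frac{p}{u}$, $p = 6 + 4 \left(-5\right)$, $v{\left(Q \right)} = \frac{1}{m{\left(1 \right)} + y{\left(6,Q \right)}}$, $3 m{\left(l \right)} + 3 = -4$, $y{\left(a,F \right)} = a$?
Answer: $\frac{i \sqrt{2982}}{3} \approx 18.203 i$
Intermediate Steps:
$m{\left(l \right)} = - \frac{7}{3}$ ($m{\left(l \right)} = -1 + \frac{1}{3} \left(-4\right) = -1 - \frac{4}{3} = - \frac{7}{3}$)
$v{\left(Q \right)} = \frac{3}{11}$ ($v{\left(Q \right)} = \frac{1}{- \frac{7}{3} + 6} = \frac{1}{\frac{11}{3}} = \frac{3}{11}$)
$p = -14$ ($p = 6 - 20 = -14$)
$R{\left(u \right)} = - \frac{14}{u}$
$\sqrt{R{\left(v{\left(-3 \right)} \right)} - 280} = \sqrt{- \frac{14}{\frac{3}{11}} - 280} = \sqrt{\left(-14\right) \frac{11}{3} - 280} = \sqrt{- \frac{154}{3} - 280} = \sqrt{- \frac{994}{3}} = \frac{i \sqrt{2982}}{3}$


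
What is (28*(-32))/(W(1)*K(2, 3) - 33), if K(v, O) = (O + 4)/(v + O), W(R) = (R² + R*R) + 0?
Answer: 4480/151 ≈ 29.669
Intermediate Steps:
W(R) = 2*R² (W(R) = (R² + R²) + 0 = 2*R² + 0 = 2*R²)
K(v, O) = (4 + O)/(O + v)
(28*(-32))/(W(1)*K(2, 3) - 33) = (28*(-32))/((2*1²)*((4 + 3)/(3 + 2)) - 33) = -896/((2*1)*(7/5) - 33) = -896/(2*((⅕)*7) - 33) = -896/(2*(7/5) - 33) = -896/(14/5 - 33) = -896/(-151/5) = -896*(-5/151) = 4480/151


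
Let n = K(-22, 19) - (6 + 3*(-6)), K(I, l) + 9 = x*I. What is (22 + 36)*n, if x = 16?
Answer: -20242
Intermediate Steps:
K(I, l) = -9 + 16*I
n = -349 (n = (-9 + 16*(-22)) - (6 + 3*(-6)) = (-9 - 352) - (6 - 18) = -361 - 1*(-12) = -361 + 12 = -349)
(22 + 36)*n = (22 + 36)*(-349) = 58*(-349) = -20242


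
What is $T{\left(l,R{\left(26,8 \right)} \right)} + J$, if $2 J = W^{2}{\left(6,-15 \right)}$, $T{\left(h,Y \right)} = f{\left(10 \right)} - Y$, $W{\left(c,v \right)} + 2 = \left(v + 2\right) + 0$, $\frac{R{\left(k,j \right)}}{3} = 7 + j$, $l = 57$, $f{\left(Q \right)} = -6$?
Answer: $\frac{123}{2} \approx 61.5$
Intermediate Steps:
$R{\left(k,j \right)} = 21 + 3 j$ ($R{\left(k,j \right)} = 3 \left(7 + j\right) = 21 + 3 j$)
$W{\left(c,v \right)} = v$ ($W{\left(c,v \right)} = -2 + \left(\left(v + 2\right) + 0\right) = -2 + \left(\left(2 + v\right) + 0\right) = -2 + \left(2 + v\right) = v$)
$T{\left(h,Y \right)} = -6 - Y$
$J = \frac{225}{2}$ ($J = \frac{\left(-15\right)^{2}}{2} = \frac{1}{2} \cdot 225 = \frac{225}{2} \approx 112.5$)
$T{\left(l,R{\left(26,8 \right)} \right)} + J = \left(-6 - \left(21 + 3 \cdot 8\right)\right) + \frac{225}{2} = \left(-6 - \left(21 + 24\right)\right) + \frac{225}{2} = \left(-6 - 45\right) + \frac{225}{2} = -51 + \frac{225}{2} = \frac{123}{2}$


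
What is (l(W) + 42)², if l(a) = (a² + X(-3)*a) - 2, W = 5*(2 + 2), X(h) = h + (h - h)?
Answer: 144400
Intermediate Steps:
X(h) = h (X(h) = h + 0 = h)
W = 20 (W = 5*4 = 20)
l(a) = -2 + a² - 3*a (l(a) = (a² - 3*a) - 2 = -2 + a² - 3*a)
(l(W) + 42)² = ((-2 + 20² - 3*20) + 42)² = ((-2 + 400 - 60) + 42)² = (338 + 42)² = 380² = 144400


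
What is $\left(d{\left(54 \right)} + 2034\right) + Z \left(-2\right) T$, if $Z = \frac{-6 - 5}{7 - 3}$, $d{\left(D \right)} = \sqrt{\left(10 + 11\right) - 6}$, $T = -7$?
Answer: $\frac{3991}{2} + \sqrt{15} \approx 1999.4$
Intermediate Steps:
$d{\left(D \right)} = \sqrt{15}$ ($d{\left(D \right)} = \sqrt{21 - 6} = \sqrt{15}$)
$Z = - \frac{11}{4} \approx -2.75$
$\left(d{\left(54 \right)} + 2034\right) + Z \left(-2\right) T = \left(\sqrt{15} + 2034\right) + \left(- \frac{11}{4}\right) \left(-2\right) \left(-7\right) = \left(2034 + \sqrt{15}\right) + \frac{11}{2} \left(-7\right) = \left(2034 + \sqrt{15}\right) - \frac{77}{2} = \frac{3991}{2} + \sqrt{15}$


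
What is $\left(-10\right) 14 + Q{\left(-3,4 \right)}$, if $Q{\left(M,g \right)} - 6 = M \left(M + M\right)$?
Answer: $-116$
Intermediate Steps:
$Q{\left(M,g \right)} = 6 + 2 M^{2}$ ($Q{\left(M,g \right)} = 6 + M \left(M + M\right) = 6 + M 2 M = 6 + 2 M^{2}$)
$\left(-10\right) 14 + Q{\left(-3,4 \right)} = \left(-10\right) 14 + \left(6 + 2 \left(-3\right)^{2}\right) = -140 + \left(6 + 2 \cdot 9\right) = -140 + \left(6 + 18\right) = -140 + 24 = -116$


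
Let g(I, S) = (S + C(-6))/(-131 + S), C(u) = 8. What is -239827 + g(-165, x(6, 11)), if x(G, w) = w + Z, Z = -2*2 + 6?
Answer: -28299607/118 ≈ -2.3983e+5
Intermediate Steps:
Z = 2 (Z = -4 + 6 = 2)
x(G, w) = 2 + w (x(G, w) = w + 2 = 2 + w)
g(I, S) = (8 + S)/(-131 + S) (g(I, S) = (S + 8)/(-131 + S) = (8 + S)/(-131 + S))
-239827 + g(-165, x(6, 11)) = -239827 + (8 + (2 + 11))/(-131 + (2 + 11)) = -239827 + (8 + 13)/(-131 + 13) = -239827 + 21/(-118) = -239827 - 1/118*21 = -239827 - 21/118 = -28299607/118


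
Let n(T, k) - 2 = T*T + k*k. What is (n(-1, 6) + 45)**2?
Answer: 7056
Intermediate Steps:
n(T, k) = 2 + T**2 + k**2 (n(T, k) = 2 + (T*T + k*k) = 2 + (T**2 + k**2) = 2 + T**2 + k**2)
(n(-1, 6) + 45)**2 = ((2 + (-1)**2 + 6**2) + 45)**2 = ((2 + 1 + 36) + 45)**2 = (39 + 45)**2 = 84**2 = 7056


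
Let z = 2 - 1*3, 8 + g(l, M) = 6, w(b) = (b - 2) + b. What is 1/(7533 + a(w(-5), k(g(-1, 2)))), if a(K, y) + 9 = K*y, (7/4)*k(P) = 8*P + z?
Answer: 7/53484 ≈ 0.00013088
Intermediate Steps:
w(b) = -2 + 2*b (w(b) = (-2 + b) + b = -2 + 2*b)
g(l, M) = -2 (g(l, M) = -8 + 6 = -2)
z = -1 (z = 2 - 3 = -1)
k(P) = -4/7 + 32*P/7 (k(P) = 4*(8*P - 1)/7 = 4*(-1 + 8*P)/7 = -4/7 + 32*P/7)
a(K, y) = -9 + K*y
1/(7533 + a(w(-5), k(g(-1, 2)))) = 1/(7533 + (-9 + (-2 + 2*(-5))*(-4/7 + (32/7)*(-2)))) = 1/(7533 + (-9 + (-2 - 10)*(-4/7 - 64/7))) = 1/(7533 + (-9 - 12*(-68/7))) = 1/(7533 + (-9 + 816/7)) = 1/(7533 + 753/7) = 1/(53484/7) = 7/53484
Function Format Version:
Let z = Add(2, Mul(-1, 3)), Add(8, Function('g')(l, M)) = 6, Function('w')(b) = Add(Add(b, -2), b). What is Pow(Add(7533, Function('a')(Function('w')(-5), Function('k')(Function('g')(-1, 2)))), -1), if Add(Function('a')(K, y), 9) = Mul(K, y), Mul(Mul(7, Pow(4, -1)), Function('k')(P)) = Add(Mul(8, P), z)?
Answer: Rational(7, 53484) ≈ 0.00013088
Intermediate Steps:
Function('w')(b) = Add(-2, Mul(2, b)) (Function('w')(b) = Add(Add(-2, b), b) = Add(-2, Mul(2, b)))
Function('g')(l, M) = -2 (Function('g')(l, M) = Add(-8, 6) = -2)
z = -1 (z = Add(2, -3) = -1)
Function('k')(P) = Add(Rational(-4, 7), Mul(Rational(32, 7), P)) (Function('k')(P) = Mul(Rational(4, 7), Add(Mul(8, P), -1)) = Mul(Rational(4, 7), Add(-1, Mul(8, P))) = Add(Rational(-4, 7), Mul(Rational(32, 7), P)))
Function('a')(K, y) = Add(-9, Mul(K, y))
Pow(Add(7533, Function('a')(Function('w')(-5), Function('k')(Function('g')(-1, 2)))), -1) = Pow(Add(7533, Add(-9, Mul(Add(-2, Mul(2, -5)), Add(Rational(-4, 7), Mul(Rational(32, 7), -2))))), -1) = Pow(Add(7533, Add(-9, Mul(Add(-2, -10), Add(Rational(-4, 7), Rational(-64, 7))))), -1) = Pow(Add(7533, Add(-9, Mul(-12, Rational(-68, 7)))), -1) = Pow(Add(7533, Add(-9, Rational(816, 7))), -1) = Pow(Add(7533, Rational(753, 7)), -1) = Pow(Rational(53484, 7), -1) = Rational(7, 53484)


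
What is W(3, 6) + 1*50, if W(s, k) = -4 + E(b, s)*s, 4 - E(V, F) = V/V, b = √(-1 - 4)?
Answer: 55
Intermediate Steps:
b = I*√5 (b = √(-5) = I*√5 ≈ 2.2361*I)
E(V, F) = 3 (E(V, F) = 4 - V/V = 4 - 1*1 = 4 - 1 = 3)
W(s, k) = -4 + 3*s
W(3, 6) + 1*50 = (-4 + 3*3) + 1*50 = (-4 + 9) + 50 = 5 + 50 = 55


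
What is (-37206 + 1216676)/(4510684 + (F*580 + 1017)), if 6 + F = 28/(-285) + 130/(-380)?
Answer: 67229790/256954039 ≈ 0.26164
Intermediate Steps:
F = -3671/570 (F = -6 + (28/(-285) + 130/(-380)) = -6 + (28*(-1/285) + 130*(-1/380)) = -6 + (-28/285 - 13/38) = -6 - 251/570 = -3671/570 ≈ -6.4404)
(-37206 + 1216676)/(4510684 + (F*580 + 1017)) = (-37206 + 1216676)/(4510684 + (-3671/570*580 + 1017)) = 1179470/(4510684 + (-212918/57 + 1017)) = 1179470/(4510684 - 154949/57) = 1179470/(256954039/57) = 1179470*(57/256954039) = 67229790/256954039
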